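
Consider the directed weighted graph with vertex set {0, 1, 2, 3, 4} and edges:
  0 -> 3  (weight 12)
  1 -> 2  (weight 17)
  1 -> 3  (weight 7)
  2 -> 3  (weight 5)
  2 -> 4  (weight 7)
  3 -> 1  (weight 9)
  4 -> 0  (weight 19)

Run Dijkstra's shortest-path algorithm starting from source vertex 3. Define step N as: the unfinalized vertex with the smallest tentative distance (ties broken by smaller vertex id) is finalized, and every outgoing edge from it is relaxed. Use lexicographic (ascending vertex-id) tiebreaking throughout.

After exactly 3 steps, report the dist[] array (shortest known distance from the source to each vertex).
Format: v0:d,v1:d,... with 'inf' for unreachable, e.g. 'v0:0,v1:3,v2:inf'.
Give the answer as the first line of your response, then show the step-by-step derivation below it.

v0:inf,v1:9,v2:26,v3:0,v4:33

step 1: dist = v0:inf,v1:9,v2:inf,v3:0,v4:inf
step 2: dist = v0:inf,v1:9,v2:26,v3:0,v4:inf
step 3: dist = v0:inf,v1:9,v2:26,v3:0,v4:33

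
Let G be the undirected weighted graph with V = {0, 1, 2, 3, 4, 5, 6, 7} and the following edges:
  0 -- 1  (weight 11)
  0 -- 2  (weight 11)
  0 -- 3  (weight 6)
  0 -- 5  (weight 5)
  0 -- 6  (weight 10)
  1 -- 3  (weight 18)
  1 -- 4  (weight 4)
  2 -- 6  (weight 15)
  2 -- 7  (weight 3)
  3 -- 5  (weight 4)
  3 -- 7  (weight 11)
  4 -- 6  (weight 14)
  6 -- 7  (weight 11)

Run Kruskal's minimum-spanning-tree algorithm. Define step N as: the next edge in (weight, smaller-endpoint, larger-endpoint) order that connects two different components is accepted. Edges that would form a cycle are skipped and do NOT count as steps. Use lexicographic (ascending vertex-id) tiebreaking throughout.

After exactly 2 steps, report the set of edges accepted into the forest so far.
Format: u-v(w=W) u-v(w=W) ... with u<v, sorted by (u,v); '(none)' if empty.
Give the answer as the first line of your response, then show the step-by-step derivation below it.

1-4(w=4) 2-7(w=3)

step 1: add edge 2-7 (w=3); MST = {2-7(w=3)}
step 2: add edge 1-4 (w=4); MST = {1-4(w=4) 2-7(w=3)}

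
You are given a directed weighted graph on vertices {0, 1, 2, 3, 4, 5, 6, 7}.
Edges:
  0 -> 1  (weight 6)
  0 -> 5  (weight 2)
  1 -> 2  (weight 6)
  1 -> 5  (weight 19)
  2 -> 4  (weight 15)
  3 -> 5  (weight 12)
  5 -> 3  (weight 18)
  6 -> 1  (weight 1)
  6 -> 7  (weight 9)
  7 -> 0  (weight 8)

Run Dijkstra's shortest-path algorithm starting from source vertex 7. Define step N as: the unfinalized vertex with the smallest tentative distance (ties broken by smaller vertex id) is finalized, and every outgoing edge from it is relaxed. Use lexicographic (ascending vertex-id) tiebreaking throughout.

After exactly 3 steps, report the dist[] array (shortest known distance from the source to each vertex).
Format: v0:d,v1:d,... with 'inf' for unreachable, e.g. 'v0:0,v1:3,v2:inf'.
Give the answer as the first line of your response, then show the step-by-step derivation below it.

v0:8,v1:14,v2:inf,v3:28,v4:inf,v5:10,v6:inf,v7:0

step 1: dist = v0:8,v1:inf,v2:inf,v3:inf,v4:inf,v5:inf,v6:inf,v7:0
step 2: dist = v0:8,v1:14,v2:inf,v3:inf,v4:inf,v5:10,v6:inf,v7:0
step 3: dist = v0:8,v1:14,v2:inf,v3:28,v4:inf,v5:10,v6:inf,v7:0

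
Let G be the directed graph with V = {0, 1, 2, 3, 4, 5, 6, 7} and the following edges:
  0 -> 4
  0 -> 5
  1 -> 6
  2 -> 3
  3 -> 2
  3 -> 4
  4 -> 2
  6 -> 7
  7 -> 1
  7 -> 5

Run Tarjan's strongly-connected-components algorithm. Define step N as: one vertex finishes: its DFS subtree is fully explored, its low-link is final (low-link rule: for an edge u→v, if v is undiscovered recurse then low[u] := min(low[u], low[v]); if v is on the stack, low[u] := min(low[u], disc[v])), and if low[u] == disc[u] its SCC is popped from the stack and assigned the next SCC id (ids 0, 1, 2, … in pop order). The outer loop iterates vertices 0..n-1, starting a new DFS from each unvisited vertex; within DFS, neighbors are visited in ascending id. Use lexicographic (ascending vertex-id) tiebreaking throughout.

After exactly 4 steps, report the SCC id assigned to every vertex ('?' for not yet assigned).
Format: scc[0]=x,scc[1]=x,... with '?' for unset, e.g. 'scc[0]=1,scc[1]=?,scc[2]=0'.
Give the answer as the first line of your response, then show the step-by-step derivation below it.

scc[0]=?,scc[1]=?,scc[2]=0,scc[3]=0,scc[4]=0,scc[5]=1,scc[6]=?,scc[7]=?

step 1: low=(low[0]=0,low[1]=?,low[2]=2,low[3]=1,low[4]=1,low[5]=?,low[6]=?,low[7]=?); scc=(scc[0]=?,scc[1]=?,scc[2]=?,scc[3]=?,scc[4]=?,scc[5]=?,scc[6]=?,scc[7]=?)
step 2: low=(low[0]=0,low[1]=?,low[2]=1,low[3]=1,low[4]=1,low[5]=?,low[6]=?,low[7]=?); scc=(scc[0]=?,scc[1]=?,scc[2]=?,scc[3]=?,scc[4]=?,scc[5]=?,scc[6]=?,scc[7]=?)
step 3: low=(low[0]=0,low[1]=?,low[2]=1,low[3]=1,low[4]=1,low[5]=?,low[6]=?,low[7]=?); scc=(scc[0]=?,scc[1]=?,scc[2]=0,scc[3]=0,scc[4]=0,scc[5]=?,scc[6]=?,scc[7]=?)
step 4: low=(low[0]=0,low[1]=?,low[2]=1,low[3]=1,low[4]=1,low[5]=4,low[6]=?,low[7]=?); scc=(scc[0]=?,scc[1]=?,scc[2]=0,scc[3]=0,scc[4]=0,scc[5]=1,scc[6]=?,scc[7]=?)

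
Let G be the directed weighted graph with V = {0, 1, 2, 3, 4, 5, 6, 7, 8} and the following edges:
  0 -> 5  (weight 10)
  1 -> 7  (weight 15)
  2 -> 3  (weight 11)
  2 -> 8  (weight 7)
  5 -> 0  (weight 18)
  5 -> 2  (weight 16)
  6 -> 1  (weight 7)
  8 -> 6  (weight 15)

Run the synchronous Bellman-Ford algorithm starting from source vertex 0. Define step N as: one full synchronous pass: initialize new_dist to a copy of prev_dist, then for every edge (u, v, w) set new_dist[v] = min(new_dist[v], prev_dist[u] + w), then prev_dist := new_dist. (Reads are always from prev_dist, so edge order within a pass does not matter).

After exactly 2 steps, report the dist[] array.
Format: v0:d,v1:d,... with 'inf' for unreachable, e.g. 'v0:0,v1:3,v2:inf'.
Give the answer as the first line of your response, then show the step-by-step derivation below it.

v0:0,v1:inf,v2:26,v3:inf,v4:inf,v5:10,v6:inf,v7:inf,v8:inf

step 1: dist = v0:0,v1:inf,v2:inf,v3:inf,v4:inf,v5:10,v6:inf,v7:inf,v8:inf
step 2: dist = v0:0,v1:inf,v2:26,v3:inf,v4:inf,v5:10,v6:inf,v7:inf,v8:inf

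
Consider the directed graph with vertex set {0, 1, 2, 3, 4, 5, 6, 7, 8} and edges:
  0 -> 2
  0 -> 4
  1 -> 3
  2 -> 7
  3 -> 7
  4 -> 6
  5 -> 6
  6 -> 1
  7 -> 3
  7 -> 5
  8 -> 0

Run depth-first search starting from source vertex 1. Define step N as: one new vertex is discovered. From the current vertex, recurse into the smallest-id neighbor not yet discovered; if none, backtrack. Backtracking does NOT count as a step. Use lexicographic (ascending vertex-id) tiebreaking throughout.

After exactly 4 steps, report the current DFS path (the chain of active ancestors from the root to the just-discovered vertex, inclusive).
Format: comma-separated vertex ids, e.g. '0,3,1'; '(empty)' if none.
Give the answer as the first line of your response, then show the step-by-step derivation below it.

1,3,7,5

step 1: discover 1; path=1; order=1
step 2: discover 3; path=1>3; order=1,3
step 3: discover 7; path=1>3>7; order=1,3,7
step 4: discover 5; path=1>3>7>5; order=1,3,7,5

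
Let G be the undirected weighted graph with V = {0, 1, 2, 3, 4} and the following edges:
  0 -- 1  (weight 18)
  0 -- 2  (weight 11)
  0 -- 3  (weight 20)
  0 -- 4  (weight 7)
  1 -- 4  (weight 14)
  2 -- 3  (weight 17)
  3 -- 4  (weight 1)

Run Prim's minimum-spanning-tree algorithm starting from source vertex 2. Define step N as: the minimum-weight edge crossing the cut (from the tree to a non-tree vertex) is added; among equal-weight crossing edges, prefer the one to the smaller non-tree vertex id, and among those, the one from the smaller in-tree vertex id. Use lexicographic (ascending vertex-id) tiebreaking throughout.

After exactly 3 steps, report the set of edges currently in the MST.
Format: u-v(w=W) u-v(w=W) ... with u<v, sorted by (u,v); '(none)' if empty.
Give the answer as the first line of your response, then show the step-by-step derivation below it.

0-2(w=11) 0-4(w=7) 3-4(w=1)

step 1: add edge 0-2 (w=11); MST = {0-2(w=11)}
step 2: add edge 0-4 (w=7); MST = {0-2(w=11) 0-4(w=7)}
step 3: add edge 3-4 (w=1); MST = {0-2(w=11) 0-4(w=7) 3-4(w=1)}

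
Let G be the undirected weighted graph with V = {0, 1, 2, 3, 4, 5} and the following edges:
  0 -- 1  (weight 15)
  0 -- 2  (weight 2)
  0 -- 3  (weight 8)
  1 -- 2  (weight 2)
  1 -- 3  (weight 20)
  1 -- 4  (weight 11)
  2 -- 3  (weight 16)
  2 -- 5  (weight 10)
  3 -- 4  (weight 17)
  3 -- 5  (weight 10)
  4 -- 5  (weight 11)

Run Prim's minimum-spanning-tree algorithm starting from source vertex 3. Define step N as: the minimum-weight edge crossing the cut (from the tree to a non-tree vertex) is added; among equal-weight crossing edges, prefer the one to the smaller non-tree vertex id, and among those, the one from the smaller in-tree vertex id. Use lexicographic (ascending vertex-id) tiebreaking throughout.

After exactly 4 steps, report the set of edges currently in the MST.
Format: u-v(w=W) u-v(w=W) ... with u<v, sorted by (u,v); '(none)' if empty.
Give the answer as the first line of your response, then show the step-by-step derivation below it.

0-2(w=2) 0-3(w=8) 1-2(w=2) 2-5(w=10)

step 1: add edge 0-3 (w=8); MST = {0-3(w=8)}
step 2: add edge 0-2 (w=2); MST = {0-2(w=2) 0-3(w=8)}
step 3: add edge 1-2 (w=2); MST = {0-2(w=2) 0-3(w=8) 1-2(w=2)}
step 4: add edge 2-5 (w=10); MST = {0-2(w=2) 0-3(w=8) 1-2(w=2) 2-5(w=10)}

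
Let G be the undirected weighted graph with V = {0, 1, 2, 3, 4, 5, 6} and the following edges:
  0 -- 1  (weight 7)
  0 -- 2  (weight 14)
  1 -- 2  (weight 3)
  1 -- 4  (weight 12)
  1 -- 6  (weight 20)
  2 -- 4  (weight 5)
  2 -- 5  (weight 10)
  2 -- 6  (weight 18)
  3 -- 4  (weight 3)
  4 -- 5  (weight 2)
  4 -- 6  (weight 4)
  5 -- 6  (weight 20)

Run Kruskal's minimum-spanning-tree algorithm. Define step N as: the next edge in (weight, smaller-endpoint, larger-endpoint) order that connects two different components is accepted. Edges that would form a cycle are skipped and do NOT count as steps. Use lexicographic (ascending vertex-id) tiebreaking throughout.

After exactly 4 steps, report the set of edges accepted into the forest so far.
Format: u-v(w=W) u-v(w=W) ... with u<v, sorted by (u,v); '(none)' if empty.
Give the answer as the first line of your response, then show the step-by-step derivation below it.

1-2(w=3) 3-4(w=3) 4-5(w=2) 4-6(w=4)

step 1: add edge 4-5 (w=2); MST = {4-5(w=2)}
step 2: add edge 1-2 (w=3); MST = {1-2(w=3) 4-5(w=2)}
step 3: add edge 3-4 (w=3); MST = {1-2(w=3) 3-4(w=3) 4-5(w=2)}
step 4: add edge 4-6 (w=4); MST = {1-2(w=3) 3-4(w=3) 4-5(w=2) 4-6(w=4)}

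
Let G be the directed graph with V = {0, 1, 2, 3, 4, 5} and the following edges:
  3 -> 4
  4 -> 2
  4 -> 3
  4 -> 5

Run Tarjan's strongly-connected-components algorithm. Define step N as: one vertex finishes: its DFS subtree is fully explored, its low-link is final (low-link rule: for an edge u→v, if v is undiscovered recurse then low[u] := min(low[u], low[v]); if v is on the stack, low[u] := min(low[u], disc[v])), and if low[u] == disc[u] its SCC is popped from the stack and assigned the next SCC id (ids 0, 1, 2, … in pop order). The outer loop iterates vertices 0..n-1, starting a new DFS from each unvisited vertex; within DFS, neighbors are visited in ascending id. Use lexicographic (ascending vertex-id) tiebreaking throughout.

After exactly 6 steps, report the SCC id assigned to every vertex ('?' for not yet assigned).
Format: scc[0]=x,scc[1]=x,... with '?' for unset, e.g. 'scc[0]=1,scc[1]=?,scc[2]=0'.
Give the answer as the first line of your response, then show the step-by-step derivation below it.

scc[0]=0,scc[1]=1,scc[2]=2,scc[3]=4,scc[4]=4,scc[5]=3

step 1: low=(low[0]=0,low[1]=?,low[2]=?,low[3]=?,low[4]=?,low[5]=?); scc=(scc[0]=0,scc[1]=?,scc[2]=?,scc[3]=?,scc[4]=?,scc[5]=?)
step 2: low=(low[0]=0,low[1]=1,low[2]=?,low[3]=?,low[4]=?,low[5]=?); scc=(scc[0]=0,scc[1]=1,scc[2]=?,scc[3]=?,scc[4]=?,scc[5]=?)
step 3: low=(low[0]=0,low[1]=1,low[2]=2,low[3]=?,low[4]=?,low[5]=?); scc=(scc[0]=0,scc[1]=1,scc[2]=2,scc[3]=?,scc[4]=?,scc[5]=?)
step 4: low=(low[0]=0,low[1]=1,low[2]=2,low[3]=3,low[4]=3,low[5]=5); scc=(scc[0]=0,scc[1]=1,scc[2]=2,scc[3]=?,scc[4]=?,scc[5]=3)
step 5: low=(low[0]=0,low[1]=1,low[2]=2,low[3]=3,low[4]=3,low[5]=5); scc=(scc[0]=0,scc[1]=1,scc[2]=2,scc[3]=?,scc[4]=?,scc[5]=3)
step 6: low=(low[0]=0,low[1]=1,low[2]=2,low[3]=3,low[4]=3,low[5]=5); scc=(scc[0]=0,scc[1]=1,scc[2]=2,scc[3]=4,scc[4]=4,scc[5]=3)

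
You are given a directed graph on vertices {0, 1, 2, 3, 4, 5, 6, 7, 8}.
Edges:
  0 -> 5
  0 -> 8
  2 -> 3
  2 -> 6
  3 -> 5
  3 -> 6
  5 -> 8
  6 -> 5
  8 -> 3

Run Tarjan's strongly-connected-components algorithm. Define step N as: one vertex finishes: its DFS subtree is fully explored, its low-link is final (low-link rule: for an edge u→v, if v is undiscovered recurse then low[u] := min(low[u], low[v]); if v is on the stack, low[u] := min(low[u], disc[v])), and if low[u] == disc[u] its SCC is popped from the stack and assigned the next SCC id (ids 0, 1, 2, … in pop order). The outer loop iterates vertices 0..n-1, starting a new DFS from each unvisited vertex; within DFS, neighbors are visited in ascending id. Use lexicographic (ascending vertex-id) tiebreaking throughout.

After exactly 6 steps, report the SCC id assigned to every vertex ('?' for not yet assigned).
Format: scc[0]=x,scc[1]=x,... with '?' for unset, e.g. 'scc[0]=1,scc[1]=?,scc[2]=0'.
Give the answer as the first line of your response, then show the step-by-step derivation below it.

scc[0]=1,scc[1]=2,scc[2]=?,scc[3]=0,scc[4]=?,scc[5]=0,scc[6]=0,scc[7]=?,scc[8]=0

step 1: low=(low[0]=0,low[1]=?,low[2]=?,low[3]=1,low[4]=?,low[5]=1,low[6]=1,low[7]=?,low[8]=2); scc=(scc[0]=?,scc[1]=?,scc[2]=?,scc[3]=?,scc[4]=?,scc[5]=?,scc[6]=?,scc[7]=?,scc[8]=?)
step 2: low=(low[0]=0,low[1]=?,low[2]=?,low[3]=1,low[4]=?,low[5]=1,low[6]=1,low[7]=?,low[8]=2); scc=(scc[0]=?,scc[1]=?,scc[2]=?,scc[3]=?,scc[4]=?,scc[5]=?,scc[6]=?,scc[7]=?,scc[8]=?)
step 3: low=(low[0]=0,low[1]=?,low[2]=?,low[3]=1,low[4]=?,low[5]=1,low[6]=1,low[7]=?,low[8]=1); scc=(scc[0]=?,scc[1]=?,scc[2]=?,scc[3]=?,scc[4]=?,scc[5]=?,scc[6]=?,scc[7]=?,scc[8]=?)
step 4: low=(low[0]=0,low[1]=?,low[2]=?,low[3]=1,low[4]=?,low[5]=1,low[6]=1,low[7]=?,low[8]=1); scc=(scc[0]=?,scc[1]=?,scc[2]=?,scc[3]=0,scc[4]=?,scc[5]=0,scc[6]=0,scc[7]=?,scc[8]=0)
step 5: low=(low[0]=0,low[1]=?,low[2]=?,low[3]=1,low[4]=?,low[5]=1,low[6]=1,low[7]=?,low[8]=1); scc=(scc[0]=1,scc[1]=?,scc[2]=?,scc[3]=0,scc[4]=?,scc[5]=0,scc[6]=0,scc[7]=?,scc[8]=0)
step 6: low=(low[0]=0,low[1]=5,low[2]=?,low[3]=1,low[4]=?,low[5]=1,low[6]=1,low[7]=?,low[8]=1); scc=(scc[0]=1,scc[1]=2,scc[2]=?,scc[3]=0,scc[4]=?,scc[5]=0,scc[6]=0,scc[7]=?,scc[8]=0)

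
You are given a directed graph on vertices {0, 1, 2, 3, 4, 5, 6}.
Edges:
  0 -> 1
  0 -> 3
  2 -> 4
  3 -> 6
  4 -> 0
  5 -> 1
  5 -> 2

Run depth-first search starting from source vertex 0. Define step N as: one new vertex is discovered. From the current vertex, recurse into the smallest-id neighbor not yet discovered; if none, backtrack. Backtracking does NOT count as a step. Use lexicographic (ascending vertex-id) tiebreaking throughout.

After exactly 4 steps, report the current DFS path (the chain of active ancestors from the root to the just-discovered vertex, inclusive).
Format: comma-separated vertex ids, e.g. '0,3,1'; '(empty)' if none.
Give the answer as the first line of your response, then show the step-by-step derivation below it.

0,3,6

step 1: discover 0; path=0; order=0
step 2: discover 1; path=0>1; order=0,1
step 3: discover 3; path=0>3; order=0,1,3
step 4: discover 6; path=0>3>6; order=0,1,3,6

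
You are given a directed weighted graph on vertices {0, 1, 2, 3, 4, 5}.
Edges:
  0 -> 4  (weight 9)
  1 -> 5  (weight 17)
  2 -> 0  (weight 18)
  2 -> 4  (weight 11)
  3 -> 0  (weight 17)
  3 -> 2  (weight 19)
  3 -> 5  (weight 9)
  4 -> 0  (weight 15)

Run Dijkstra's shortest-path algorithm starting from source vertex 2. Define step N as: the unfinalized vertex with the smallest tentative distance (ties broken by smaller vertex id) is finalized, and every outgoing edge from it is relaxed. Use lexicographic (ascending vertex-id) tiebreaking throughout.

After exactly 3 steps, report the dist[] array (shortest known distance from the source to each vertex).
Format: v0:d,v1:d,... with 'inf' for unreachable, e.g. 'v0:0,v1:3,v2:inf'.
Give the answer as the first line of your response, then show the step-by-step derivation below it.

v0:18,v1:inf,v2:0,v3:inf,v4:11,v5:inf

step 1: dist = v0:18,v1:inf,v2:0,v3:inf,v4:11,v5:inf
step 2: dist = v0:18,v1:inf,v2:0,v3:inf,v4:11,v5:inf
step 3: dist = v0:18,v1:inf,v2:0,v3:inf,v4:11,v5:inf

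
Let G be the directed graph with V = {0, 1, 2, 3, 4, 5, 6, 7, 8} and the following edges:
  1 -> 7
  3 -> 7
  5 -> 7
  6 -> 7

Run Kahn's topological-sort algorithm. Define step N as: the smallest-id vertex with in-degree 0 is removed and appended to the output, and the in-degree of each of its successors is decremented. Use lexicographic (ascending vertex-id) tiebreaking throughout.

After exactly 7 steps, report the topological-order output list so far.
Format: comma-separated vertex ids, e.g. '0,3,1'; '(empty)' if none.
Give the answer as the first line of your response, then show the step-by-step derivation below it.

0,1,2,3,4,5,6

step 1: output 0; order=[0]; indeg=(0,0,0,0,0,0,0,4,0)
step 2: output 1; order=[0,1]; indeg=(0,0,0,0,0,0,0,3,0)
step 3: output 2; order=[0,1,2]; indeg=(0,0,0,0,0,0,0,3,0)
step 4: output 3; order=[0,1,2,3]; indeg=(0,0,0,0,0,0,0,2,0)
step 5: output 4; order=[0,1,2,3,4]; indeg=(0,0,0,0,0,0,0,2,0)
step 6: output 5; order=[0,1,2,3,4,5]; indeg=(0,0,0,0,0,0,0,1,0)
step 7: output 6; order=[0,1,2,3,4,5,6]; indeg=(0,0,0,0,0,0,0,0,0)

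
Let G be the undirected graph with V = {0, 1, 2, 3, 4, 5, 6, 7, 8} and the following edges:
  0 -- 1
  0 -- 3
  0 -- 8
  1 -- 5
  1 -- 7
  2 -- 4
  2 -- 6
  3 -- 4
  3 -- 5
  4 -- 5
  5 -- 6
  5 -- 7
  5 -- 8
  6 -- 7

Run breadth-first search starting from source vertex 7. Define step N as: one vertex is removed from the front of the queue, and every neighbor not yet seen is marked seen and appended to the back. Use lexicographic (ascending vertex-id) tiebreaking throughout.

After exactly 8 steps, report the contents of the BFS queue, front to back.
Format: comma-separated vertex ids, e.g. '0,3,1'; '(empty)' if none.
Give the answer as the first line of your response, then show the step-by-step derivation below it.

2

step 1: dequeue 7; queue=[1,5,6]; order=7
step 2: dequeue 1; queue=[5,6,0]; order=7,1
step 3: dequeue 5; queue=[6,0,3,4,8]; order=7,1,5
step 4: dequeue 6; queue=[0,3,4,8,2]; order=7,1,5,6
step 5: dequeue 0; queue=[3,4,8,2]; order=7,1,5,6,0
step 6: dequeue 3; queue=[4,8,2]; order=7,1,5,6,0,3
step 7: dequeue 4; queue=[8,2]; order=7,1,5,6,0,3,4
step 8: dequeue 8; queue=[2]; order=7,1,5,6,0,3,4,8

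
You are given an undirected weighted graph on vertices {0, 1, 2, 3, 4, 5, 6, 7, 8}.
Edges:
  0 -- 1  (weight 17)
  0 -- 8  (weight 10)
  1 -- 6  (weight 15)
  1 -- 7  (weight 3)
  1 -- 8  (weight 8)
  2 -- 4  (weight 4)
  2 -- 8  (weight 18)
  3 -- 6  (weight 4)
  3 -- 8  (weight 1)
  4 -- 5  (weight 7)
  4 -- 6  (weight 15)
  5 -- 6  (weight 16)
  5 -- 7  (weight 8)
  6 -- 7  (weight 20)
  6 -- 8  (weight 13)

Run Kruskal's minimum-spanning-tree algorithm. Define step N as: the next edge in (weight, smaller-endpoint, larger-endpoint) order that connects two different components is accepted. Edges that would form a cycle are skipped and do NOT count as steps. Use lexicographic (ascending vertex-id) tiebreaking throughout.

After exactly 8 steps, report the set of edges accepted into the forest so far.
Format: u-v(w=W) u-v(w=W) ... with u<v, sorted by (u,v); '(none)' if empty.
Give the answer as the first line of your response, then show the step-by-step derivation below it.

0-8(w=10) 1-7(w=3) 1-8(w=8) 2-4(w=4) 3-6(w=4) 3-8(w=1) 4-5(w=7) 5-7(w=8)

step 1: add edge 3-8 (w=1); MST = {3-8(w=1)}
step 2: add edge 1-7 (w=3); MST = {1-7(w=3) 3-8(w=1)}
step 3: add edge 2-4 (w=4); MST = {1-7(w=3) 2-4(w=4) 3-8(w=1)}
step 4: add edge 3-6 (w=4); MST = {1-7(w=3) 2-4(w=4) 3-6(w=4) 3-8(w=1)}
step 5: add edge 4-5 (w=7); MST = {1-7(w=3) 2-4(w=4) 3-6(w=4) 3-8(w=1) 4-5(w=7)}
step 6: add edge 1-8 (w=8); MST = {1-7(w=3) 1-8(w=8) 2-4(w=4) 3-6(w=4) 3-8(w=1) 4-5(w=7)}
step 7: add edge 5-7 (w=8); MST = {1-7(w=3) 1-8(w=8) 2-4(w=4) 3-6(w=4) 3-8(w=1) 4-5(w=7) 5-7(w=8)}
step 8: add edge 0-8 (w=10); MST = {0-8(w=10) 1-7(w=3) 1-8(w=8) 2-4(w=4) 3-6(w=4) 3-8(w=1) 4-5(w=7) 5-7(w=8)}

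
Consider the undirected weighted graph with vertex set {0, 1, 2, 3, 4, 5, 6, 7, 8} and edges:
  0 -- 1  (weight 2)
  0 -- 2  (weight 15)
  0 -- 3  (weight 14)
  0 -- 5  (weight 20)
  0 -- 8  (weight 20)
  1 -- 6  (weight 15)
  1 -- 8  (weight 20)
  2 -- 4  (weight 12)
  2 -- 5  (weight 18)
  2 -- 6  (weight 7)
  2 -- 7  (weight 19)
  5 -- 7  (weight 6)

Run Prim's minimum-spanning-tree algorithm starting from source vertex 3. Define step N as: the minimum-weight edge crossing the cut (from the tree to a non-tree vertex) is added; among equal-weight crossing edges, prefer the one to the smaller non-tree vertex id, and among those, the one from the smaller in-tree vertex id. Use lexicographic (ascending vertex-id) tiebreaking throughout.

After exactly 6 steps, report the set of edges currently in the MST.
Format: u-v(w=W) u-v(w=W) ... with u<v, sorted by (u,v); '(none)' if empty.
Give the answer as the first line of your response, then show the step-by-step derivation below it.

0-1(w=2) 0-2(w=15) 0-3(w=14) 2-4(w=12) 2-5(w=18) 2-6(w=7)

step 1: add edge 0-3 (w=14); MST = {0-3(w=14)}
step 2: add edge 0-1 (w=2); MST = {0-1(w=2) 0-3(w=14)}
step 3: add edge 0-2 (w=15); MST = {0-1(w=2) 0-2(w=15) 0-3(w=14)}
step 4: add edge 2-6 (w=7); MST = {0-1(w=2) 0-2(w=15) 0-3(w=14) 2-6(w=7)}
step 5: add edge 2-4 (w=12); MST = {0-1(w=2) 0-2(w=15) 0-3(w=14) 2-4(w=12) 2-6(w=7)}
step 6: add edge 2-5 (w=18); MST = {0-1(w=2) 0-2(w=15) 0-3(w=14) 2-4(w=12) 2-5(w=18) 2-6(w=7)}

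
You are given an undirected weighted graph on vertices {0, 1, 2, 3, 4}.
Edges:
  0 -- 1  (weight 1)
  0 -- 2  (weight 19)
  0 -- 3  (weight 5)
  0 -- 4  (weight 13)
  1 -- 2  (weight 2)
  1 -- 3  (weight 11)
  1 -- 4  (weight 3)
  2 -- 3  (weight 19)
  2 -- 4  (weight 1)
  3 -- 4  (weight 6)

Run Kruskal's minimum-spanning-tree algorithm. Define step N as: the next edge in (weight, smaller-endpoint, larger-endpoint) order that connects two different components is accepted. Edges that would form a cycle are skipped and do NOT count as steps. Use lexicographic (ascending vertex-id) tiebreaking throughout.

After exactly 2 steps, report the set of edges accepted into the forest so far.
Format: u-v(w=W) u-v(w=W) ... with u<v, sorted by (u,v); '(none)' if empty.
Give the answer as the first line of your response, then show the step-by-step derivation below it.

0-1(w=1) 2-4(w=1)

step 1: add edge 0-1 (w=1); MST = {0-1(w=1)}
step 2: add edge 2-4 (w=1); MST = {0-1(w=1) 2-4(w=1)}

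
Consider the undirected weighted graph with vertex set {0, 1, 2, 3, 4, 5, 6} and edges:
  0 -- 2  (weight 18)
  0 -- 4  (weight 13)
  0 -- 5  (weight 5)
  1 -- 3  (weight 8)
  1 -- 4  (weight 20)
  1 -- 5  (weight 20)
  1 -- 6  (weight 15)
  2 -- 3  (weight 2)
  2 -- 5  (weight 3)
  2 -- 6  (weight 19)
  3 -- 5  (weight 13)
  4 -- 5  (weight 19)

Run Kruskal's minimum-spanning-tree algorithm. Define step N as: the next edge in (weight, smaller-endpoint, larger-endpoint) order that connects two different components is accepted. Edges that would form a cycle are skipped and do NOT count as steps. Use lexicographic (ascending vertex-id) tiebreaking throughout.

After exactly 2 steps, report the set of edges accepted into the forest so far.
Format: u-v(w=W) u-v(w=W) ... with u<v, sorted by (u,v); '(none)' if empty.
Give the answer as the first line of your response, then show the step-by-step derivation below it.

2-3(w=2) 2-5(w=3)

step 1: add edge 2-3 (w=2); MST = {2-3(w=2)}
step 2: add edge 2-5 (w=3); MST = {2-3(w=2) 2-5(w=3)}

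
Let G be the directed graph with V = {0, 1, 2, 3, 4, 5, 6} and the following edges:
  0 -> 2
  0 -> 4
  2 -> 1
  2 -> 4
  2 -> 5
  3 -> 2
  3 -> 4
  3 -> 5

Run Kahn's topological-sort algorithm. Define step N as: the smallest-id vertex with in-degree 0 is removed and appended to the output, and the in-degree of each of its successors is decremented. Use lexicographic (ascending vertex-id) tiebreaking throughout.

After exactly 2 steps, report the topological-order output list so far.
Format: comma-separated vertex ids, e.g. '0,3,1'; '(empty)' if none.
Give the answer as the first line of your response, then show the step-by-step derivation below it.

0,3

step 1: output 0; order=[0]; indeg=(0,1,1,0,2,2,0)
step 2: output 3; order=[0,3]; indeg=(0,1,0,0,1,1,0)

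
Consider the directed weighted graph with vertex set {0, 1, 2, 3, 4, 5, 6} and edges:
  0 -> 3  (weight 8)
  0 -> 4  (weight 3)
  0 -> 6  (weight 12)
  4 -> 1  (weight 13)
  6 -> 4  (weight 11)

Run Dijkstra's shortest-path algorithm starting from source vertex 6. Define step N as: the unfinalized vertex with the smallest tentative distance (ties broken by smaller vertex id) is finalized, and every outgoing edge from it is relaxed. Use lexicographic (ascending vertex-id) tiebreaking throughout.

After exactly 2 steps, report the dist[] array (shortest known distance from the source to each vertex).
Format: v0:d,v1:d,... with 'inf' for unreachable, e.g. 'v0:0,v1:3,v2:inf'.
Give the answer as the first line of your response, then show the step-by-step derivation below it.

v0:inf,v1:24,v2:inf,v3:inf,v4:11,v5:inf,v6:0

step 1: dist = v0:inf,v1:inf,v2:inf,v3:inf,v4:11,v5:inf,v6:0
step 2: dist = v0:inf,v1:24,v2:inf,v3:inf,v4:11,v5:inf,v6:0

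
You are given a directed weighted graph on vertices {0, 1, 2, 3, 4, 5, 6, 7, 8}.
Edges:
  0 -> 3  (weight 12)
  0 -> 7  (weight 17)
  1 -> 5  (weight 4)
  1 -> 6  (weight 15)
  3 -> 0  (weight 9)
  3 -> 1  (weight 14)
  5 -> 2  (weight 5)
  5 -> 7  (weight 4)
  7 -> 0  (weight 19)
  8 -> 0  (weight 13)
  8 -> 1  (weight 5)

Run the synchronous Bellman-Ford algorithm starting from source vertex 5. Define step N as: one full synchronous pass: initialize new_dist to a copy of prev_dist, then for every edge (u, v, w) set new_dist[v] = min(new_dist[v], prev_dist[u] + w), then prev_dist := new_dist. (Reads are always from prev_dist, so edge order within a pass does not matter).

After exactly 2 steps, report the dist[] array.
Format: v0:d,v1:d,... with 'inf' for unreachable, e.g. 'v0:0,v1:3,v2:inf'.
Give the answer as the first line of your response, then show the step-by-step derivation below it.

v0:23,v1:inf,v2:5,v3:inf,v4:inf,v5:0,v6:inf,v7:4,v8:inf

step 1: dist = v0:inf,v1:inf,v2:5,v3:inf,v4:inf,v5:0,v6:inf,v7:4,v8:inf
step 2: dist = v0:23,v1:inf,v2:5,v3:inf,v4:inf,v5:0,v6:inf,v7:4,v8:inf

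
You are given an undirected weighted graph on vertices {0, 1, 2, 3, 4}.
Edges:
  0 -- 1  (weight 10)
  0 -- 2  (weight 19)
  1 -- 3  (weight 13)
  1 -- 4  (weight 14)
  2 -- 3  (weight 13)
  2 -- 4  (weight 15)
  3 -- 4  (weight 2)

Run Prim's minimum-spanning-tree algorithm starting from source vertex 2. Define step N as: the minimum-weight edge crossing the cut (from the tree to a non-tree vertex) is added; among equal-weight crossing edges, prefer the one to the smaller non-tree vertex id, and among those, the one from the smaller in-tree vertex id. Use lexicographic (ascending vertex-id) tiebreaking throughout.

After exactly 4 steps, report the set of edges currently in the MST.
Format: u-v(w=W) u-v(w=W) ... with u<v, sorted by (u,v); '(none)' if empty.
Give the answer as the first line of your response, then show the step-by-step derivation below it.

0-1(w=10) 1-3(w=13) 2-3(w=13) 3-4(w=2)

step 1: add edge 2-3 (w=13); MST = {2-3(w=13)}
step 2: add edge 3-4 (w=2); MST = {2-3(w=13) 3-4(w=2)}
step 3: add edge 1-3 (w=13); MST = {1-3(w=13) 2-3(w=13) 3-4(w=2)}
step 4: add edge 0-1 (w=10); MST = {0-1(w=10) 1-3(w=13) 2-3(w=13) 3-4(w=2)}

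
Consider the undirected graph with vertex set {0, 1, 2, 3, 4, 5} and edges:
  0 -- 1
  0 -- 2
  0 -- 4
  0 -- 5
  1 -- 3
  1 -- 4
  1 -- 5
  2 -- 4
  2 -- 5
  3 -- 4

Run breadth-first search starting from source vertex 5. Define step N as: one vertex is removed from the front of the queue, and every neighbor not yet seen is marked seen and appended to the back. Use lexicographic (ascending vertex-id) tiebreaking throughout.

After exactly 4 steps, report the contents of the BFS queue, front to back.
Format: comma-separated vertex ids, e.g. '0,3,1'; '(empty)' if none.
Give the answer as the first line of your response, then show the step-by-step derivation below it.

4,3

step 1: dequeue 5; queue=[0,1,2]; order=5
step 2: dequeue 0; queue=[1,2,4]; order=5,0
step 3: dequeue 1; queue=[2,4,3]; order=5,0,1
step 4: dequeue 2; queue=[4,3]; order=5,0,1,2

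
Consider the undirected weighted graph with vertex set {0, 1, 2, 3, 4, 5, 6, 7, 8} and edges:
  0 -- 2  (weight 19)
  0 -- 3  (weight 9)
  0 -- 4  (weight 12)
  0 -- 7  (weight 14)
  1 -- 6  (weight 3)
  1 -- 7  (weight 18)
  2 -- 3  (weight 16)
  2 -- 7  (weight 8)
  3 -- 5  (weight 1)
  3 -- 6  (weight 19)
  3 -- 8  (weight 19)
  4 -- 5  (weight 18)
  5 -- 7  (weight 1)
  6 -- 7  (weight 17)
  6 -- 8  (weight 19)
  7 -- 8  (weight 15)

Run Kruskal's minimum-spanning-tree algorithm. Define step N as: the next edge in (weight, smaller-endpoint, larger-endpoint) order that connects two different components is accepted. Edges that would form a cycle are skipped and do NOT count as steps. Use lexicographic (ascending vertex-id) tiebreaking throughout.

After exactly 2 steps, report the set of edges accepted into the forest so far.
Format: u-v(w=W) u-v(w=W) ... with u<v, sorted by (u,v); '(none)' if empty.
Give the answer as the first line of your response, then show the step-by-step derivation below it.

3-5(w=1) 5-7(w=1)

step 1: add edge 3-5 (w=1); MST = {3-5(w=1)}
step 2: add edge 5-7 (w=1); MST = {3-5(w=1) 5-7(w=1)}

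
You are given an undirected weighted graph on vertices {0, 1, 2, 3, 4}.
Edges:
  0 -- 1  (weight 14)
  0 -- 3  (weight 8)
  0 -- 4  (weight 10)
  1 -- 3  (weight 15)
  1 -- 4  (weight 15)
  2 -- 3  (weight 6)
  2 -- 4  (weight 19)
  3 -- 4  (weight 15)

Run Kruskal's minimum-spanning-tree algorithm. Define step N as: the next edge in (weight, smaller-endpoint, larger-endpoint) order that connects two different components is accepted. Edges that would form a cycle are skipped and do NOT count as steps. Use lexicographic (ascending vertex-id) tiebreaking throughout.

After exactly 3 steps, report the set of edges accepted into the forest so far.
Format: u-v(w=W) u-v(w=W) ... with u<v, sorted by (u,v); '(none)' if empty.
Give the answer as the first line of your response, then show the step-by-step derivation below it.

0-3(w=8) 0-4(w=10) 2-3(w=6)

step 1: add edge 2-3 (w=6); MST = {2-3(w=6)}
step 2: add edge 0-3 (w=8); MST = {0-3(w=8) 2-3(w=6)}
step 3: add edge 0-4 (w=10); MST = {0-3(w=8) 0-4(w=10) 2-3(w=6)}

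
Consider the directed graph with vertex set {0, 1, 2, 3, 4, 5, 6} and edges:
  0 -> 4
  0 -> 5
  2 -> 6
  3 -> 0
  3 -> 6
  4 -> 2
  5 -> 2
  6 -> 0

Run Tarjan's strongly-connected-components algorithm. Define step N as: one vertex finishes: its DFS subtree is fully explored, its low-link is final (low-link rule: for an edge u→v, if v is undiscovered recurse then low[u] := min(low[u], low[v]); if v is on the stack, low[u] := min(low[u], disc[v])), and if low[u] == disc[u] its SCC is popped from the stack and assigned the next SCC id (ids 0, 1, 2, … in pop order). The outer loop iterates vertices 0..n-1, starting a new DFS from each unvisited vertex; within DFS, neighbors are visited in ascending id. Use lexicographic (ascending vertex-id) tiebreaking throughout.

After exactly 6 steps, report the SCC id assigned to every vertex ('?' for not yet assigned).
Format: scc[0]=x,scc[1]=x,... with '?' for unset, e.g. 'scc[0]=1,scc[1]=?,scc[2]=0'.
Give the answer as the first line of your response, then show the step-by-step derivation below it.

scc[0]=0,scc[1]=1,scc[2]=0,scc[3]=?,scc[4]=0,scc[5]=0,scc[6]=0

step 1: low=(low[0]=0,low[1]=?,low[2]=2,low[3]=?,low[4]=1,low[5]=?,low[6]=0); scc=(scc[0]=?,scc[1]=?,scc[2]=?,scc[3]=?,scc[4]=?,scc[5]=?,scc[6]=?)
step 2: low=(low[0]=0,low[1]=?,low[2]=0,low[3]=?,low[4]=1,low[5]=?,low[6]=0); scc=(scc[0]=?,scc[1]=?,scc[2]=?,scc[3]=?,scc[4]=?,scc[5]=?,scc[6]=?)
step 3: low=(low[0]=0,low[1]=?,low[2]=0,low[3]=?,low[4]=0,low[5]=?,low[6]=0); scc=(scc[0]=?,scc[1]=?,scc[2]=?,scc[3]=?,scc[4]=?,scc[5]=?,scc[6]=?)
step 4: low=(low[0]=0,low[1]=?,low[2]=0,low[3]=?,low[4]=0,low[5]=2,low[6]=0); scc=(scc[0]=?,scc[1]=?,scc[2]=?,scc[3]=?,scc[4]=?,scc[5]=?,scc[6]=?)
step 5: low=(low[0]=0,low[1]=?,low[2]=0,low[3]=?,low[4]=0,low[5]=2,low[6]=0); scc=(scc[0]=0,scc[1]=?,scc[2]=0,scc[3]=?,scc[4]=0,scc[5]=0,scc[6]=0)
step 6: low=(low[0]=0,low[1]=5,low[2]=0,low[3]=?,low[4]=0,low[5]=2,low[6]=0); scc=(scc[0]=0,scc[1]=1,scc[2]=0,scc[3]=?,scc[4]=0,scc[5]=0,scc[6]=0)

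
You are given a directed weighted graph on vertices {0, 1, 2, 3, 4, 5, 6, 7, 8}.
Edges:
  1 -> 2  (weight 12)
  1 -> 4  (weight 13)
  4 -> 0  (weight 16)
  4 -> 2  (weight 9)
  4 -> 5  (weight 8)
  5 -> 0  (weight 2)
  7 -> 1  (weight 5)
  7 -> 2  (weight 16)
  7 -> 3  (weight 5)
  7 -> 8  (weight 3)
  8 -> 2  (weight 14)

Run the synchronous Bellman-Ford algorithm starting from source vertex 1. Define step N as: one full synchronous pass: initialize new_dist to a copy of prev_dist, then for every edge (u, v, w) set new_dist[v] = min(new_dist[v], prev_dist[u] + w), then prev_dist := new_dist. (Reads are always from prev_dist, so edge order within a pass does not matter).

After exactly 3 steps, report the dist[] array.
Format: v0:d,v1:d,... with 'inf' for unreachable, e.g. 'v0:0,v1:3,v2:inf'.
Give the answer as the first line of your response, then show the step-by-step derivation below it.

v0:23,v1:0,v2:12,v3:inf,v4:13,v5:21,v6:inf,v7:inf,v8:inf

step 1: dist = v0:inf,v1:0,v2:12,v3:inf,v4:13,v5:inf,v6:inf,v7:inf,v8:inf
step 2: dist = v0:29,v1:0,v2:12,v3:inf,v4:13,v5:21,v6:inf,v7:inf,v8:inf
step 3: dist = v0:23,v1:0,v2:12,v3:inf,v4:13,v5:21,v6:inf,v7:inf,v8:inf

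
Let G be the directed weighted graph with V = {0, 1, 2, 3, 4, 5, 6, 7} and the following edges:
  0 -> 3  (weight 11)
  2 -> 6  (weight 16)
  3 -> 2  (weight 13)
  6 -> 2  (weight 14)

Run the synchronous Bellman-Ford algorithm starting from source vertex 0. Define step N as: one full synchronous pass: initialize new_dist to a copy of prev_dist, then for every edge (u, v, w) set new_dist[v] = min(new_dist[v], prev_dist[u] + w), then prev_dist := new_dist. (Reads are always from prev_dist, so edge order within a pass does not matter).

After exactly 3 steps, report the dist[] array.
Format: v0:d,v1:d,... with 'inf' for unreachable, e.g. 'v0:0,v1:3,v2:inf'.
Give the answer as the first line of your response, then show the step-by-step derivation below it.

v0:0,v1:inf,v2:24,v3:11,v4:inf,v5:inf,v6:40,v7:inf

step 1: dist = v0:0,v1:inf,v2:inf,v3:11,v4:inf,v5:inf,v6:inf,v7:inf
step 2: dist = v0:0,v1:inf,v2:24,v3:11,v4:inf,v5:inf,v6:inf,v7:inf
step 3: dist = v0:0,v1:inf,v2:24,v3:11,v4:inf,v5:inf,v6:40,v7:inf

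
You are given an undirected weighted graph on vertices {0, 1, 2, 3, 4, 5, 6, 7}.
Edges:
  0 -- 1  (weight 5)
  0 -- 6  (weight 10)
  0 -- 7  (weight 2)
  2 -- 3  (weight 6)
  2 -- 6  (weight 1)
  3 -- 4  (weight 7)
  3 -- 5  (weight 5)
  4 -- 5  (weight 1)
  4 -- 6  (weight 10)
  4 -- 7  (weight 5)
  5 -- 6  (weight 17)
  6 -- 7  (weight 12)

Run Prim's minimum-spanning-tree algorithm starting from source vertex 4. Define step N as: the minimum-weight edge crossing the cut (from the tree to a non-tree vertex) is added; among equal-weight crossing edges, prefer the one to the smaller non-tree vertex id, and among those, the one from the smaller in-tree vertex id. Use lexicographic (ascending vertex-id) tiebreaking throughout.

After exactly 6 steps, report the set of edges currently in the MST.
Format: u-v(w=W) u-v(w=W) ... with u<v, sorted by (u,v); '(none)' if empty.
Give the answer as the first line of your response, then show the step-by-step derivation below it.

0-1(w=5) 0-7(w=2) 2-3(w=6) 3-5(w=5) 4-5(w=1) 4-7(w=5)

step 1: add edge 4-5 (w=1); MST = {4-5(w=1)}
step 2: add edge 3-5 (w=5); MST = {3-5(w=5) 4-5(w=1)}
step 3: add edge 4-7 (w=5); MST = {3-5(w=5) 4-5(w=1) 4-7(w=5)}
step 4: add edge 0-7 (w=2); MST = {0-7(w=2) 3-5(w=5) 4-5(w=1) 4-7(w=5)}
step 5: add edge 0-1 (w=5); MST = {0-1(w=5) 0-7(w=2) 3-5(w=5) 4-5(w=1) 4-7(w=5)}
step 6: add edge 2-3 (w=6); MST = {0-1(w=5) 0-7(w=2) 2-3(w=6) 3-5(w=5) 4-5(w=1) 4-7(w=5)}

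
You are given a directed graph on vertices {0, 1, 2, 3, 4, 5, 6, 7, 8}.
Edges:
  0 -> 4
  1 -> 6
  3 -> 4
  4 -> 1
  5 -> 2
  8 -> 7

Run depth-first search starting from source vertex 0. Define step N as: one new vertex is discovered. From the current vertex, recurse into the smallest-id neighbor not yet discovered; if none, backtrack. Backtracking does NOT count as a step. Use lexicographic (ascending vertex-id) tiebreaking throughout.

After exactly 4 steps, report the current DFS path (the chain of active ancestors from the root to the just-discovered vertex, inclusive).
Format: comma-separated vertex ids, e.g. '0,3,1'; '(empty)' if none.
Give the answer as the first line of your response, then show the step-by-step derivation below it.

0,4,1,6

step 1: discover 0; path=0; order=0
step 2: discover 4; path=0>4; order=0,4
step 3: discover 1; path=0>4>1; order=0,4,1
step 4: discover 6; path=0>4>1>6; order=0,4,1,6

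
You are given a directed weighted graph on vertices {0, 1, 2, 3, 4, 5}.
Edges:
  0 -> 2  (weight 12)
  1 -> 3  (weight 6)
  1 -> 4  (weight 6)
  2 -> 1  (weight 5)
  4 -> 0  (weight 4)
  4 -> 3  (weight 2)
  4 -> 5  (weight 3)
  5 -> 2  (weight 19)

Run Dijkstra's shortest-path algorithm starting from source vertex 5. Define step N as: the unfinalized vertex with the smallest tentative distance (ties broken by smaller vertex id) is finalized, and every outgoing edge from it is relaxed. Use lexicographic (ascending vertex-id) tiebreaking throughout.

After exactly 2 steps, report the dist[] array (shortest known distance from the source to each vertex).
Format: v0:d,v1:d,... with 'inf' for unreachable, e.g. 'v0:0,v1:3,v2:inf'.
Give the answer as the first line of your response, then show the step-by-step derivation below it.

v0:inf,v1:24,v2:19,v3:inf,v4:inf,v5:0

step 1: dist = v0:inf,v1:inf,v2:19,v3:inf,v4:inf,v5:0
step 2: dist = v0:inf,v1:24,v2:19,v3:inf,v4:inf,v5:0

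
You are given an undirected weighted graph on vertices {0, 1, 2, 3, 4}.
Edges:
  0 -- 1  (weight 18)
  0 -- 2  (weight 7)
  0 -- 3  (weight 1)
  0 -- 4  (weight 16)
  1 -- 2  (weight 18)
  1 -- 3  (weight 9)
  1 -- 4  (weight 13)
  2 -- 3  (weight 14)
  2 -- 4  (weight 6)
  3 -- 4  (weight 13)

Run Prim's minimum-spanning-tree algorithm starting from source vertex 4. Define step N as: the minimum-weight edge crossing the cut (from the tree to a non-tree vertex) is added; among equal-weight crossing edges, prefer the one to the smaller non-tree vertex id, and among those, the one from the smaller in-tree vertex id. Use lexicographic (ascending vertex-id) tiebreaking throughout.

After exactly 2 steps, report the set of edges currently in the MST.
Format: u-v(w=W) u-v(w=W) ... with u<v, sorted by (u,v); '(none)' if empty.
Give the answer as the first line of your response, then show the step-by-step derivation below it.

0-2(w=7) 2-4(w=6)

step 1: add edge 2-4 (w=6); MST = {2-4(w=6)}
step 2: add edge 0-2 (w=7); MST = {0-2(w=7) 2-4(w=6)}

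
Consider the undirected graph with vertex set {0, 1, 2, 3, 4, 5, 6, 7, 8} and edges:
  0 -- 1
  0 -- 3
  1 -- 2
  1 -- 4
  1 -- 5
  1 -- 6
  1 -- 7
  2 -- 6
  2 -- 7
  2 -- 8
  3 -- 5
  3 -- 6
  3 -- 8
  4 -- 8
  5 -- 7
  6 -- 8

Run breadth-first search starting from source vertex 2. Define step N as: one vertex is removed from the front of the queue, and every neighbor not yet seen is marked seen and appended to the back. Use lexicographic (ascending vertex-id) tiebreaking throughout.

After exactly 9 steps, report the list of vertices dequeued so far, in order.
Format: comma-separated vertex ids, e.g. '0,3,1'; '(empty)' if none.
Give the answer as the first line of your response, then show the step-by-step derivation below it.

2,1,6,7,8,0,4,5,3

step 1: dequeue 2; queue=[1,6,7,8]; order=2
step 2: dequeue 1; queue=[6,7,8,0,4,5]; order=2,1
step 3: dequeue 6; queue=[7,8,0,4,5,3]; order=2,1,6
step 4: dequeue 7; queue=[8,0,4,5,3]; order=2,1,6,7
step 5: dequeue 8; queue=[0,4,5,3]; order=2,1,6,7,8
step 6: dequeue 0; queue=[4,5,3]; order=2,1,6,7,8,0
step 7: dequeue 4; queue=[5,3]; order=2,1,6,7,8,0,4
step 8: dequeue 5; queue=[3]; order=2,1,6,7,8,0,4,5
step 9: dequeue 3; queue=[(empty)]; order=2,1,6,7,8,0,4,5,3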